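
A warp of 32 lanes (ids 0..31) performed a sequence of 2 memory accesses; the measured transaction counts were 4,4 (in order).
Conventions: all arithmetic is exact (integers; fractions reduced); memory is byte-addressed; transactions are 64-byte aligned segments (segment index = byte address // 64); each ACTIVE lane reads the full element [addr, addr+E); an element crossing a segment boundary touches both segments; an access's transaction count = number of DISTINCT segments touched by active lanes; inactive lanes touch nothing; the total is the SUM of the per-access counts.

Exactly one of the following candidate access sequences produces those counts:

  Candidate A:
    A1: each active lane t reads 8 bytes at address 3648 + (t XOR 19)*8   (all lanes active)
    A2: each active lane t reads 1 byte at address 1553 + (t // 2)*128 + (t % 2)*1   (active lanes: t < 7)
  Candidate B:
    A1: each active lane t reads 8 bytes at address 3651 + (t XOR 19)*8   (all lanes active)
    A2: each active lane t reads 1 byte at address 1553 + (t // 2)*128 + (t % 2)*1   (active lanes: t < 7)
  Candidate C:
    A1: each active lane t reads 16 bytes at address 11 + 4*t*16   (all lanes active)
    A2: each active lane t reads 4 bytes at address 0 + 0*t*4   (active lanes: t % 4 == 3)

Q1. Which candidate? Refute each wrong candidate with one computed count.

B: A1 gives 5 transactions, not 4
C: A1 gives 32 transactions, not 4
A: all counts match (4,4)

Answer: A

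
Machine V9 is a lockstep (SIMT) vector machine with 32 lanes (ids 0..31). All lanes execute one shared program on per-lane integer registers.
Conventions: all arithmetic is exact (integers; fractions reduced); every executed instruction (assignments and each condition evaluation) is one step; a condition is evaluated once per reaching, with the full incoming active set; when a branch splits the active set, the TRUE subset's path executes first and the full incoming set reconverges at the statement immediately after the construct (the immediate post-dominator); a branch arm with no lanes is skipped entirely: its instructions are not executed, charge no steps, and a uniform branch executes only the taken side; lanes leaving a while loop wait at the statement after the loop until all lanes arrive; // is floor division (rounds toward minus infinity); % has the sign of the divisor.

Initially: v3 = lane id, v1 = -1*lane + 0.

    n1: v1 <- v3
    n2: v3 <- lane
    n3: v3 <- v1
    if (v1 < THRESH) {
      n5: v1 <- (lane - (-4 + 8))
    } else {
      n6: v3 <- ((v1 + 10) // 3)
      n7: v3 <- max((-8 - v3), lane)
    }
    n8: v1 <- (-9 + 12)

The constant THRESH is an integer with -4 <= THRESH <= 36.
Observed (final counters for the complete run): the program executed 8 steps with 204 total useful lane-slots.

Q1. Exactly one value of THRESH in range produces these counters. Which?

Answer: THRESH = 20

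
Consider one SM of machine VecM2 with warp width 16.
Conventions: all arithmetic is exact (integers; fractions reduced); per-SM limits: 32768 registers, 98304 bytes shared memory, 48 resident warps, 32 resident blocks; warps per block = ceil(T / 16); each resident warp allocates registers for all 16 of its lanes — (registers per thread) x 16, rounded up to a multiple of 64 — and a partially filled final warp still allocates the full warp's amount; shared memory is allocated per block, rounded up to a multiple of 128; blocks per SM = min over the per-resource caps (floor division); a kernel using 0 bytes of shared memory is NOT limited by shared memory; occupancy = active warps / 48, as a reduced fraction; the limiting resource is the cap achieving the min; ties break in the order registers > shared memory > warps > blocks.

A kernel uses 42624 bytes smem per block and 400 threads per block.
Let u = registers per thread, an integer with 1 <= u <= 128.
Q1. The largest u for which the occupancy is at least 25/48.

Answer: u = 80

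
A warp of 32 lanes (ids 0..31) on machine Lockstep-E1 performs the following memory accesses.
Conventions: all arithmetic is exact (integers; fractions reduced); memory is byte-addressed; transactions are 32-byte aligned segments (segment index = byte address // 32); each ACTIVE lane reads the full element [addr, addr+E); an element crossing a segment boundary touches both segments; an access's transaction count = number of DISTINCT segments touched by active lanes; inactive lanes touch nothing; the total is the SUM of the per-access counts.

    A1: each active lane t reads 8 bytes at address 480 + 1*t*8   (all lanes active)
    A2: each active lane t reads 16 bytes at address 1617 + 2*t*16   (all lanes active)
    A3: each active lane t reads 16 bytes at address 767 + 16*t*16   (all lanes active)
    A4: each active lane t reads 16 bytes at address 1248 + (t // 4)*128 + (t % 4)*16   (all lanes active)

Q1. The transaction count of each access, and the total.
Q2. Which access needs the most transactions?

A1: 8 transactions
A2: 33 transactions
A3: 64 transactions
A4: 16 transactions

Answer: 8,33,64,16; total 121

Answer: A3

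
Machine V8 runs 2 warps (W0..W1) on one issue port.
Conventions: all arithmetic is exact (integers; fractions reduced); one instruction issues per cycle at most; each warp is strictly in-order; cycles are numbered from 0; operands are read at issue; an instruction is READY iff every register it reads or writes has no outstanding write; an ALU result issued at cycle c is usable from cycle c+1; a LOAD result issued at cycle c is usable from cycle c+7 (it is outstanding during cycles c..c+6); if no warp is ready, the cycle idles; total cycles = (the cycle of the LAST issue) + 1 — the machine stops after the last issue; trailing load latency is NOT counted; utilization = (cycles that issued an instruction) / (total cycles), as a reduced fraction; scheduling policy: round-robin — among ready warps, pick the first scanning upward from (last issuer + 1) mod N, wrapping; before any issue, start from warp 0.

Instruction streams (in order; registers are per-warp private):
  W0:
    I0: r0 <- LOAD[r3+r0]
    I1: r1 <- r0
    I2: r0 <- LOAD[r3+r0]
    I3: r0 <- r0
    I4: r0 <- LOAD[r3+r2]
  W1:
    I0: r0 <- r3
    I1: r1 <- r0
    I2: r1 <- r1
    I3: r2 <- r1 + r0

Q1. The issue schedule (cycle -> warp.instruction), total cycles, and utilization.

cycle 0: W0.I0
cycle 1: W1.I0
cycle 2: W1.I1
cycle 3: W1.I2
cycle 4: W1.I3
cycle 5: idle
cycle 6: idle
cycle 7: W0.I1
cycle 8: W0.I2
cycle 9: idle
cycle 10: idle
cycle 11: idle
cycle 12: idle
cycle 13: idle
cycle 14: idle
cycle 15: W0.I3
cycle 16: W0.I4

Answer: 17 cycles, utilization 9/17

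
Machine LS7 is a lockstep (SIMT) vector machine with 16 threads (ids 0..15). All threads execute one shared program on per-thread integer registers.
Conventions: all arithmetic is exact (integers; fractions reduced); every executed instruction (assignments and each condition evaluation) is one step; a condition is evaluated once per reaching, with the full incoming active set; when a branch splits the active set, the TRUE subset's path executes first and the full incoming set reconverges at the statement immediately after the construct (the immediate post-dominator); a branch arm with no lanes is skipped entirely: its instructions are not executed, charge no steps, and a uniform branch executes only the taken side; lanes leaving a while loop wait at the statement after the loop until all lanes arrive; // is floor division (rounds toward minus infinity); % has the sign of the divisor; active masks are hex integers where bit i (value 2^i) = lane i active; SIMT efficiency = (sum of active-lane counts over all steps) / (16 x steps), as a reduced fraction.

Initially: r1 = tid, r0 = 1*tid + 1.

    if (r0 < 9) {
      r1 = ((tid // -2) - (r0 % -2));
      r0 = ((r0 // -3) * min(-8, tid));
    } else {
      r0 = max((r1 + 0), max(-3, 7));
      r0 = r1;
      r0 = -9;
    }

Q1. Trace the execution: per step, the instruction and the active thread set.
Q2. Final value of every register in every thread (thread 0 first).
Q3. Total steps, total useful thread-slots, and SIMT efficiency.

step 0: eval (r0 < 9)                0xffff
step 1: r1 <- ((tid // -2) - (r0 % -2)) 0x00ff
step 2: r0 <- ((r0 // -3) * min(-8, tid)) 0x00ff
step 3: r0 <- max((r1 + 0), max(-3, 7)) 0xff00
step 4: r0 <- r1                     0xff00
step 5: r0 <- -9                     0xff00

Answer: 6 steps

r1: 1,-1,0,-2,-1,-3,-2,-4,8,9,10,11,12,13,14,15
r0: 8,8,8,16,16,16,24,24,-9,-9,-9,-9,-9,-9,-9,-9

steps = 6; useful = 56; efficiency = 56/96 = 7/12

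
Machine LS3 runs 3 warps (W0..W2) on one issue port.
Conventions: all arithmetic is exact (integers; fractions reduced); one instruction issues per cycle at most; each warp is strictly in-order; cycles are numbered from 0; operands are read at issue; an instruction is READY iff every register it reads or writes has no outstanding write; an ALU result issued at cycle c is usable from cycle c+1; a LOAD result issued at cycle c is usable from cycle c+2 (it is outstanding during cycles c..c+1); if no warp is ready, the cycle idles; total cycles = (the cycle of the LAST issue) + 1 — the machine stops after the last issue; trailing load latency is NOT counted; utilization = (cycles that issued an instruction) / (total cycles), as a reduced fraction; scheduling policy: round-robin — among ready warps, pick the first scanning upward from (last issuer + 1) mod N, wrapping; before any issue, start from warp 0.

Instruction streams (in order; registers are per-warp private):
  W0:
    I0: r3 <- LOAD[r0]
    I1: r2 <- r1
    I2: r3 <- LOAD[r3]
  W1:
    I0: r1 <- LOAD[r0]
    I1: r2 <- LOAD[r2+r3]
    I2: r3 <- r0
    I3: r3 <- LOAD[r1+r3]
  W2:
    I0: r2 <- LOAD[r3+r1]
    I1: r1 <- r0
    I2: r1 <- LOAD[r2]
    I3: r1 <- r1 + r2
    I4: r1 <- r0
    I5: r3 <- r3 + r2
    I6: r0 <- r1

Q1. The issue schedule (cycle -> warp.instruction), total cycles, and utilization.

cycle 0: W0.I0
cycle 1: W1.I0
cycle 2: W2.I0
cycle 3: W0.I1
cycle 4: W1.I1
cycle 5: W2.I1
cycle 6: W0.I2
cycle 7: W1.I2
cycle 8: W2.I2
cycle 9: W1.I3
cycle 10: W2.I3
cycle 11: W2.I4
cycle 12: W2.I5
cycle 13: W2.I6

Answer: 14 cycles, utilization 1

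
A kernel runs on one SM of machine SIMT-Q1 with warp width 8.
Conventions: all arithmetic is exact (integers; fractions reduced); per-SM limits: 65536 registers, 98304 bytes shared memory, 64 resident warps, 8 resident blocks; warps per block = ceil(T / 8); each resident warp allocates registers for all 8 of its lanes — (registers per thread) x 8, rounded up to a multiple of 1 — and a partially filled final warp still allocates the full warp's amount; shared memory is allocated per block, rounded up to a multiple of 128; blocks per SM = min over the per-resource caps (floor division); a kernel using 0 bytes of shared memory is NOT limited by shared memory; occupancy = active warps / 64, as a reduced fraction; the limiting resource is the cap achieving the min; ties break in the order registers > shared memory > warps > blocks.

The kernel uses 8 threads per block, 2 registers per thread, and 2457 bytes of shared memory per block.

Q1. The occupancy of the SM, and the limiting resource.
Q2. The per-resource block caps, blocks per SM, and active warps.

Answer: occupancy 1/8, limited by blocks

registers: 4096 blocks
shared memory: 38 blocks
warps: 64 blocks
blocks: 8 blocks

Answer: 8 blocks, 8 active warps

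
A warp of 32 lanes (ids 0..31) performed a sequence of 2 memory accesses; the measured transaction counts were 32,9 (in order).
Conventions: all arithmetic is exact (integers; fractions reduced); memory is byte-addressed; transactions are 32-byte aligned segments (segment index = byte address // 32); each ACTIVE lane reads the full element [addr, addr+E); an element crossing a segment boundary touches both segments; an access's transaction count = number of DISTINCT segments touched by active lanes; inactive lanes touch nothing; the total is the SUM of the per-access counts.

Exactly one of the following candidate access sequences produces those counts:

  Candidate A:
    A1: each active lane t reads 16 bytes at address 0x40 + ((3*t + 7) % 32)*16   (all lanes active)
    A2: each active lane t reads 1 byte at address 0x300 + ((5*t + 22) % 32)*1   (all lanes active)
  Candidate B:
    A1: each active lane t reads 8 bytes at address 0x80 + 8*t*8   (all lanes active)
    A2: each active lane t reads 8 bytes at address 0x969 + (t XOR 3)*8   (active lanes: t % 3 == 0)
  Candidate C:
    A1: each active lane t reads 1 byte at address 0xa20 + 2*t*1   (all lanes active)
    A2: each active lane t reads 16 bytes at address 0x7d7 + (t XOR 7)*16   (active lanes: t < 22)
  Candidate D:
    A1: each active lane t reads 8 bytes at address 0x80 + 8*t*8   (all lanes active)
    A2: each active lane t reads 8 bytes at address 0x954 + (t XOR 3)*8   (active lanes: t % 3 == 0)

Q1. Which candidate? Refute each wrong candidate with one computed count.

A: A1 gives 16 transactions, not 32
B: A2 gives 8 transactions, not 9
C: A1 gives 2 transactions, not 32
D: all counts match (32,9)

Answer: D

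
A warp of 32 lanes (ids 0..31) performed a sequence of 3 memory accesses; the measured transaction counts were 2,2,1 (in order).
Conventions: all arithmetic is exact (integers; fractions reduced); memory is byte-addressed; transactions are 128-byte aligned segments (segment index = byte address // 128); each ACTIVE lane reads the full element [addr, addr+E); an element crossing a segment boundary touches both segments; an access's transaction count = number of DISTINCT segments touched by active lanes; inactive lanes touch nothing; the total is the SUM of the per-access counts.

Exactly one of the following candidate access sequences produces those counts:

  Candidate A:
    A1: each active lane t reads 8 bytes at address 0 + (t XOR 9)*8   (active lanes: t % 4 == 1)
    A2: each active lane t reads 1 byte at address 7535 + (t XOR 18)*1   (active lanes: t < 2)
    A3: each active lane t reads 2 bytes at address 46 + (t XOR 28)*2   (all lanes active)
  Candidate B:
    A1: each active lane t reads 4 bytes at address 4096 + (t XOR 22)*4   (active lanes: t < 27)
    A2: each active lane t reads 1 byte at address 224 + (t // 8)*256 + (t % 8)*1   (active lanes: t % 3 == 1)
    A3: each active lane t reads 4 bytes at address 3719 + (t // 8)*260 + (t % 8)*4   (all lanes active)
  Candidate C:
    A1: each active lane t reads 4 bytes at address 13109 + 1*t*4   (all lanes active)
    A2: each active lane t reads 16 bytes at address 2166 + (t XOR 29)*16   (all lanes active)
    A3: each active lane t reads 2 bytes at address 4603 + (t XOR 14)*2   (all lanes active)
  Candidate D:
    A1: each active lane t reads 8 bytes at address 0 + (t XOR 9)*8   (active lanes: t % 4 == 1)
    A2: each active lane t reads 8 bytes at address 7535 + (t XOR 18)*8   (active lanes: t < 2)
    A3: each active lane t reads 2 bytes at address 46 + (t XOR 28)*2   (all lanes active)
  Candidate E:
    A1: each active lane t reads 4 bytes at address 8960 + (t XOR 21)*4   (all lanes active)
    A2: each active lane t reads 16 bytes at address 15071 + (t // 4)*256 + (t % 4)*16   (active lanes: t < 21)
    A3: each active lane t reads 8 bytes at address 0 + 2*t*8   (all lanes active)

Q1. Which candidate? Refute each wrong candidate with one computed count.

A: A2 gives 1 transaction, not 2
B: A1 gives 1 transaction, not 2
C: A2 gives 5 transactions, not 2
E: A1 gives 1 transaction, not 2
D: all counts match (2,2,1)

Answer: D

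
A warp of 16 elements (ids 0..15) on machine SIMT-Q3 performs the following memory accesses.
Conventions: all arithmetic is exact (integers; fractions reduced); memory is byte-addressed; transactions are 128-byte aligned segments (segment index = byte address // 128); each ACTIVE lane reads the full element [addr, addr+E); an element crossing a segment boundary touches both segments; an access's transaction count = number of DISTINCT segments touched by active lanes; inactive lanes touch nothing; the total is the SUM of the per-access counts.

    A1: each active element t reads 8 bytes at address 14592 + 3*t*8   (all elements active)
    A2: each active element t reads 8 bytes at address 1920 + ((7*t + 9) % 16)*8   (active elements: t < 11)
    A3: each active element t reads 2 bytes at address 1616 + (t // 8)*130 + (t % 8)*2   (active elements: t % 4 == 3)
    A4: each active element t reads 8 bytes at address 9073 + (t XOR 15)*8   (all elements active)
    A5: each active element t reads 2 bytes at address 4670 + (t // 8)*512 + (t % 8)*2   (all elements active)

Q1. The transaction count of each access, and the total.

A1: 3 transactions
A2: 1 transaction
A3: 2 transactions
A4: 2 transactions
A5: 2 transactions

Answer: 3,1,2,2,2; total 10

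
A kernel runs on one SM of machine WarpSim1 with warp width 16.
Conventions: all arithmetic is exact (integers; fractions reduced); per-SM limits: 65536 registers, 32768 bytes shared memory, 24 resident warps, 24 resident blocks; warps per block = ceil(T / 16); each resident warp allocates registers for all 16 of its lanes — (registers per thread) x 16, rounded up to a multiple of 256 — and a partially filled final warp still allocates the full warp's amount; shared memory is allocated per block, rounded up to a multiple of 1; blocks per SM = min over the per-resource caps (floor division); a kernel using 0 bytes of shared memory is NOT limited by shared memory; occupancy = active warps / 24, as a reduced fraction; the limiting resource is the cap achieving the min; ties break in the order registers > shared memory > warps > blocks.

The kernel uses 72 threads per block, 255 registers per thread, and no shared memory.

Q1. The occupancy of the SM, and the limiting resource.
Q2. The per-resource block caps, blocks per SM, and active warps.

Answer: occupancy 5/8, limited by registers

registers: 3 blocks
shared memory: no limit (kernel uses none)
warps: 4 blocks
blocks: 24 blocks

Answer: 3 blocks, 15 active warps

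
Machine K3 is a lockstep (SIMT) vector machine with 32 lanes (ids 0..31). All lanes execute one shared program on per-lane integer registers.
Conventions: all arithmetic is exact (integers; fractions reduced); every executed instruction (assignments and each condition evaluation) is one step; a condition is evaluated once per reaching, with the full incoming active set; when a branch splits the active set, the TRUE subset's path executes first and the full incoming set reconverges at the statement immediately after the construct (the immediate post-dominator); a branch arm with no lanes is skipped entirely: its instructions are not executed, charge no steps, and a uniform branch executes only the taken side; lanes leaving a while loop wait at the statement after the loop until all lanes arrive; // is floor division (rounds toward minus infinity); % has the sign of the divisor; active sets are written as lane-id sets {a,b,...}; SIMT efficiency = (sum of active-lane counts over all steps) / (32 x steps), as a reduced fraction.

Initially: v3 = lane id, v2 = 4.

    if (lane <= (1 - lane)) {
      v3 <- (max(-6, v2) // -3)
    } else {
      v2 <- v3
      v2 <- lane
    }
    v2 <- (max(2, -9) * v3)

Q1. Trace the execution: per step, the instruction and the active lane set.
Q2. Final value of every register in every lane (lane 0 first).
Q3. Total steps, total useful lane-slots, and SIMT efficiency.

step 0: eval (lane <= (1 - lane))    {0,1,2,3,4,5,6,7,8,9,10,11,12,13,14,15,16,17,18,19,20,21,22,23,24,25,26,27,28,29,30,31}
step 1: v3 <- (max(-6, v2) // -3)    {0}
step 2: v2 <- v3                     {1,2,3,4,5,6,7,8,9,10,11,12,13,14,15,16,17,18,19,20,21,22,23,24,25,26,27,28,29,30,31}
step 3: v2 <- lane                   {1,2,3,4,5,6,7,8,9,10,11,12,13,14,15,16,17,18,19,20,21,22,23,24,25,26,27,28,29,30,31}
step 4: v2 <- (max(2, -9) * v3)      {0,1,2,3,4,5,6,7,8,9,10,11,12,13,14,15,16,17,18,19,20,21,22,23,24,25,26,27,28,29,30,31}

Answer: 5 steps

v3: -2,1,2,3,4,5,6,7,8,9,10,11,12,13,14,15,16,17,18,19,20,21,22,23,24,25,26,27,28,29,30,31
v2: -4,2,4,6,8,10,12,14,16,18,20,22,24,26,28,30,32,34,36,38,40,42,44,46,48,50,52,54,56,58,60,62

steps = 5; useful = 127; efficiency = 127/160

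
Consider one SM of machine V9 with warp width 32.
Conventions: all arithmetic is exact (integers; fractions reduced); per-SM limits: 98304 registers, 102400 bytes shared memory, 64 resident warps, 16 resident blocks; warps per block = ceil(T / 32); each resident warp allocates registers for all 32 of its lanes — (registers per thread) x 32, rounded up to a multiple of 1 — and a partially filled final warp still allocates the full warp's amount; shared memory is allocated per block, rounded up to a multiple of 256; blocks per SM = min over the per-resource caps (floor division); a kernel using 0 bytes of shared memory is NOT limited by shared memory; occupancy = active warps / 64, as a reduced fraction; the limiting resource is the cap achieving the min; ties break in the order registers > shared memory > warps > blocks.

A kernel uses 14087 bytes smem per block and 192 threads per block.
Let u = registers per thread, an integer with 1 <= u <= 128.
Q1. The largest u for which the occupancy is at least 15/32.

Answer: u = 102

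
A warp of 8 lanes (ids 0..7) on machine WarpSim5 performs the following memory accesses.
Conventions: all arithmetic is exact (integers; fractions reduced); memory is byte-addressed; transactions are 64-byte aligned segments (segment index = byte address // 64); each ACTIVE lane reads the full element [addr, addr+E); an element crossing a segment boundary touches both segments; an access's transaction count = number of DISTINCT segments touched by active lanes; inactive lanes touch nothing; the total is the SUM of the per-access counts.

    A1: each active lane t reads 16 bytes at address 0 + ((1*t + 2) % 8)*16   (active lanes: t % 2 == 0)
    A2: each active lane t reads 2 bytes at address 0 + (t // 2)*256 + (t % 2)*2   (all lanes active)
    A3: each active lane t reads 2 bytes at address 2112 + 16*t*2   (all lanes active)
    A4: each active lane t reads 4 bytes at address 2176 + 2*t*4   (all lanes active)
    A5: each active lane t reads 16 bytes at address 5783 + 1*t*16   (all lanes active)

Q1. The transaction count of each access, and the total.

A1: 2 transactions
A2: 4 transactions
A3: 4 transactions
A4: 1 transaction
A5: 3 transactions

Answer: 2,4,4,1,3; total 14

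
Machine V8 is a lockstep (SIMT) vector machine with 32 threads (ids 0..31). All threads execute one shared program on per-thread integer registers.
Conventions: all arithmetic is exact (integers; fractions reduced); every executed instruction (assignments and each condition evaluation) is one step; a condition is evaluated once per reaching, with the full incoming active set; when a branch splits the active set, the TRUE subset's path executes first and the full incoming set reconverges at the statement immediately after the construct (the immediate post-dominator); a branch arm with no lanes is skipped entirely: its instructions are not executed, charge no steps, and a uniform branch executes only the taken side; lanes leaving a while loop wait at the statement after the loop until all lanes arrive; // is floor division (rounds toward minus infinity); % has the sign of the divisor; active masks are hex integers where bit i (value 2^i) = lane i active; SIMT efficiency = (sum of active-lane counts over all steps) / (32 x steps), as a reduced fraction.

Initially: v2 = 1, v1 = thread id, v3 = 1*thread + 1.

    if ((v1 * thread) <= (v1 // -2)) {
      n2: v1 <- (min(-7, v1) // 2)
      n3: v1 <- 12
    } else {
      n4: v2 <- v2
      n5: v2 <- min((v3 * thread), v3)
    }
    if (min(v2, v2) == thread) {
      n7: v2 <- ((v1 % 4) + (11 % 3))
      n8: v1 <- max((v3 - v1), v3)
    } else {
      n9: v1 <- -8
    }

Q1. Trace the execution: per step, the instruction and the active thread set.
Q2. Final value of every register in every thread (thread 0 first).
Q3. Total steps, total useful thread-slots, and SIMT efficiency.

step 0: eval ((v1 * thread) <= (v1 // -2)) 0xffffffff
step 1: v1 <- (min(-7, v1) // 2)     0x00000001
step 2: v1 <- 12                     0x00000001
step 3: v2 <- v2                     0xfffffffe
step 4: v2 <- min((v3 * thread), v3) 0xfffffffe
step 5: eval (min(v2, v2) == thread) 0xffffffff
step 6: v1 <- -8                     0xffffffff

Answer: 7 steps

v2: 1,2,3,4,5,6,7,8,9,10,11,12,13,14,15,16,17,18,19,20,21,22,23,24,25,26,27,28,29,30,31,32
v1: -8,-8,-8,-8,-8,-8,-8,-8,-8,-8,-8,-8,-8,-8,-8,-8,-8,-8,-8,-8,-8,-8,-8,-8,-8,-8,-8,-8,-8,-8,-8,-8
v3: 1,2,3,4,5,6,7,8,9,10,11,12,13,14,15,16,17,18,19,20,21,22,23,24,25,26,27,28,29,30,31,32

steps = 7; useful = 160; efficiency = 160/224 = 5/7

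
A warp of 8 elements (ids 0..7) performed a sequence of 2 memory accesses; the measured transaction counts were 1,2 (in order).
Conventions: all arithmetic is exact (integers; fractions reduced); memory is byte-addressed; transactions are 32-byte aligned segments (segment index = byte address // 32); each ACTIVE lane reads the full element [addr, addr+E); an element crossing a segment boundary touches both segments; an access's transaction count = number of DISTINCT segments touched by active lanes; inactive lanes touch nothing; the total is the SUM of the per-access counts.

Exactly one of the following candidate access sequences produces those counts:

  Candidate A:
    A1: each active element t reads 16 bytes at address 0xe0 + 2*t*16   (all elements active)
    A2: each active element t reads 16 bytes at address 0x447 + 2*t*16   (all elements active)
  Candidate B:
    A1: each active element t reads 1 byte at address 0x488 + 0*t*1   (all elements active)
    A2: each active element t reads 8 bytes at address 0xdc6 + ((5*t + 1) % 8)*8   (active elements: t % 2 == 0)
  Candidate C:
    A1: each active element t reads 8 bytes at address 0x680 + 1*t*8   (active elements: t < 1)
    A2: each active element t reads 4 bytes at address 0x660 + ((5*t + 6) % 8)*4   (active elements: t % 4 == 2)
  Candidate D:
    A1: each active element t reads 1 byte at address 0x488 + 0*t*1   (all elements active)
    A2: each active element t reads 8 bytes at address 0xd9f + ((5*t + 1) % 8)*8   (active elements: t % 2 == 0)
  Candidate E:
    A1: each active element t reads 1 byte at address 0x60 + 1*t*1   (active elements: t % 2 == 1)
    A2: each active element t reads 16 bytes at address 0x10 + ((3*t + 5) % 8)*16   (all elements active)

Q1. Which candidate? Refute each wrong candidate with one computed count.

A: A1 gives 8 transactions, not 1
B: A2 gives 3 transactions, not 2
C: A2 gives 1 transaction, not 2
E: A2 gives 5 transactions, not 2
D: all counts match (1,2)

Answer: D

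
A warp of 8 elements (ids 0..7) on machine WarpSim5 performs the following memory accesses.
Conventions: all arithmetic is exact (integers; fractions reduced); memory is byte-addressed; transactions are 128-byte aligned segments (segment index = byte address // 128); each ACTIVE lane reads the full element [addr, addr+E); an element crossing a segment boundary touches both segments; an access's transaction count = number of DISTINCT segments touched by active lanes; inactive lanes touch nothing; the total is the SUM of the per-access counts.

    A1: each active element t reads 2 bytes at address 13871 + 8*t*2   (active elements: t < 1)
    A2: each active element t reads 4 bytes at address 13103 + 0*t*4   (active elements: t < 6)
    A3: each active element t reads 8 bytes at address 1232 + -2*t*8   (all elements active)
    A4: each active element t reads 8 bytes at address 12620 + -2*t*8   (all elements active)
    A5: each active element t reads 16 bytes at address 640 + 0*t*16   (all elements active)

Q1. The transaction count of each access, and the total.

A1: 1 transaction
A2: 1 transaction
A3: 2 transactions
A4: 2 transactions
A5: 1 transaction

Answer: 1,1,2,2,1; total 7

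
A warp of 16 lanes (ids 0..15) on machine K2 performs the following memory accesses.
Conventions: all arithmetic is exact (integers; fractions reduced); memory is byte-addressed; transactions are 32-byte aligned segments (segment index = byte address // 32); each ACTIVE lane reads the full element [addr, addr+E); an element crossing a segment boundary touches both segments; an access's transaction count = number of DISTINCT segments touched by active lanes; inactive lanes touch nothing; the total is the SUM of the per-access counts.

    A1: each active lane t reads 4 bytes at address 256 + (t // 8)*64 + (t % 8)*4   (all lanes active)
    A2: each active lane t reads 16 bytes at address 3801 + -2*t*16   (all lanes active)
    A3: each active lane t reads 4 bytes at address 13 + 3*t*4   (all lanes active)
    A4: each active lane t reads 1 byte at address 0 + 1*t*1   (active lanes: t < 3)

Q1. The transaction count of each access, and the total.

A1: 2 transactions
A2: 17 transactions
A3: 7 transactions
A4: 1 transaction

Answer: 2,17,7,1; total 27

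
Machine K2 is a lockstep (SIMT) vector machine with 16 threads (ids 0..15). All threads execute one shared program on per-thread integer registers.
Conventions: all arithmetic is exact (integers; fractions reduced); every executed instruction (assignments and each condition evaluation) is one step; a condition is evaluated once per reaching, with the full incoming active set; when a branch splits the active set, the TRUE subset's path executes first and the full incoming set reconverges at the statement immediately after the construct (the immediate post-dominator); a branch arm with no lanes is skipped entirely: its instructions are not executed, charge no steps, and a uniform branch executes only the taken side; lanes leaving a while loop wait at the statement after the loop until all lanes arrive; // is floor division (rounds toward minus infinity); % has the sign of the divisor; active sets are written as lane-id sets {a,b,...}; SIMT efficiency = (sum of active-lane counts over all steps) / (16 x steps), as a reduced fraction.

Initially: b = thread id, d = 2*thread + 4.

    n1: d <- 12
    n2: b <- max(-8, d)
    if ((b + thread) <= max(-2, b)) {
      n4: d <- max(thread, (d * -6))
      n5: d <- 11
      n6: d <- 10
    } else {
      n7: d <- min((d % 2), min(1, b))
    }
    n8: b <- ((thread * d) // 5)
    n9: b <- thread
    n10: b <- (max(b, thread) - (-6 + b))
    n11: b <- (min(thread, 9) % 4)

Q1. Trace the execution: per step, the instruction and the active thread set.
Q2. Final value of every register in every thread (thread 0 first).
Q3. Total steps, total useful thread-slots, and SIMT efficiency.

step 0: d <- 12                      {0,1,2,3,4,5,6,7,8,9,10,11,12,13,14,15}
step 1: b <- max(-8, d)              {0,1,2,3,4,5,6,7,8,9,10,11,12,13,14,15}
step 2: eval ((b + thread) <= max(-2, b)) {0,1,2,3,4,5,6,7,8,9,10,11,12,13,14,15}
step 3: d <- max(thread, (d * -6))   {0}
step 4: d <- 11                      {0}
step 5: d <- 10                      {0}
step 6: d <- min((d % 2), min(1, b)) {1,2,3,4,5,6,7,8,9,10,11,12,13,14,15}
step 7: b <- ((thread * d) // 5)     {0,1,2,3,4,5,6,7,8,9,10,11,12,13,14,15}
step 8: b <- thread                  {0,1,2,3,4,5,6,7,8,9,10,11,12,13,14,15}
step 9: b <- (max(b, thread) - (-6 + b)) {0,1,2,3,4,5,6,7,8,9,10,11,12,13,14,15}
step 10: b <- (min(thread, 9) % 4)    {0,1,2,3,4,5,6,7,8,9,10,11,12,13,14,15}

Answer: 11 steps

b: 0,1,2,3,0,1,2,3,0,1,1,1,1,1,1,1
d: 10,0,0,0,0,0,0,0,0,0,0,0,0,0,0,0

steps = 11; useful = 130; efficiency = 130/176 = 65/88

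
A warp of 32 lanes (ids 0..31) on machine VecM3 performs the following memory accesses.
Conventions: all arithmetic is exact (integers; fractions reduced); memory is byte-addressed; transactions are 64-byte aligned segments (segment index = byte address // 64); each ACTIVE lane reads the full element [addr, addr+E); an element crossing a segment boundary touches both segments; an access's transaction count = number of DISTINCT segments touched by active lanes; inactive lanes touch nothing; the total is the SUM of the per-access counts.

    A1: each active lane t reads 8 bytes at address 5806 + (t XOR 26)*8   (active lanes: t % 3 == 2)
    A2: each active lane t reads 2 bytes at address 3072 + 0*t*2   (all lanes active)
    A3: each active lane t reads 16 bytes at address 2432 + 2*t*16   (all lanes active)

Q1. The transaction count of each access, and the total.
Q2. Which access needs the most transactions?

A1: 5 transactions
A2: 1 transaction
A3: 16 transactions

Answer: 5,1,16; total 22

Answer: A3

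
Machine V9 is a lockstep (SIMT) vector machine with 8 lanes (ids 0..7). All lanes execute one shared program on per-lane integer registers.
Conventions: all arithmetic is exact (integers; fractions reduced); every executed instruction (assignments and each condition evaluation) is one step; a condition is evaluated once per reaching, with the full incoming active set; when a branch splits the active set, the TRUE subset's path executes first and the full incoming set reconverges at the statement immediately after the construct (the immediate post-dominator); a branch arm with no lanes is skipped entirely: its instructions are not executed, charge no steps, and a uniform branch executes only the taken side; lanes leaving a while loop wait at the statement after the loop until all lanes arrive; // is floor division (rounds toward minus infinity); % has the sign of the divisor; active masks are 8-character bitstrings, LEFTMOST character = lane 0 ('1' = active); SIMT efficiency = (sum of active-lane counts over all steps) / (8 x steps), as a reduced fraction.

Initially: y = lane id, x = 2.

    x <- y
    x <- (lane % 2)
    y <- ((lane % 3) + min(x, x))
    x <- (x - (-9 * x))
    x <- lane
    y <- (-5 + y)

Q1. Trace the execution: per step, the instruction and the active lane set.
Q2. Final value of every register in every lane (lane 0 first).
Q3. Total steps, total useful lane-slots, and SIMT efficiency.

step 0: x <- y                       11111111
step 1: x <- (lane % 2)              11111111
step 2: y <- ((lane % 3) + min(x, x)) 11111111
step 3: x <- (x - (-9 * x))          11111111
step 4: x <- lane                    11111111
step 5: y <- (-5 + y)                11111111

Answer: 6 steps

y: -5,-3,-3,-4,-4,-2,-5,-3
x: 0,1,2,3,4,5,6,7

steps = 6; useful = 48; efficiency = 48/48 = 1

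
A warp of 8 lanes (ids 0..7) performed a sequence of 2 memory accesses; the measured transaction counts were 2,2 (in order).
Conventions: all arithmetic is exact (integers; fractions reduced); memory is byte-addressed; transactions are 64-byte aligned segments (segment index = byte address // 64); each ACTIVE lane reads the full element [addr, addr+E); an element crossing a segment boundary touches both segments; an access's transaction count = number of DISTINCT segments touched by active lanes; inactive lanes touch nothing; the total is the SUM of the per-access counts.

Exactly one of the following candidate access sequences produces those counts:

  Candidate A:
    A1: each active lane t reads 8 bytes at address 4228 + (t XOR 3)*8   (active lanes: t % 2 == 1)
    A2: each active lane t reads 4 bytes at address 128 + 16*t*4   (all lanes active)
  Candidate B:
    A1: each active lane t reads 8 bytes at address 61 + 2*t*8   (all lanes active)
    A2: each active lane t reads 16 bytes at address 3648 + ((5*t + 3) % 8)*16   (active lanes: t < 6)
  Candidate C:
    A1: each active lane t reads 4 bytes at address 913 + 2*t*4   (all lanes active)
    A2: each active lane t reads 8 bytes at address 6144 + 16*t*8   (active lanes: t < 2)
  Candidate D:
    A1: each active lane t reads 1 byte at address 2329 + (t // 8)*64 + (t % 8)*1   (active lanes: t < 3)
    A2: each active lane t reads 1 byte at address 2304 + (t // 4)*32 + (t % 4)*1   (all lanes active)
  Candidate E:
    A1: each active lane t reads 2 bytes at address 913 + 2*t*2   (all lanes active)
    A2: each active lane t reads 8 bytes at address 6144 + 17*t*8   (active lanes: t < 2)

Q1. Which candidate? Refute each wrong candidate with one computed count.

A: A1 gives 1 transaction, not 2
B: A1 gives 3 transactions, not 2
D: A1 gives 1 transaction, not 2
E: A1 gives 1 transaction, not 2
C: all counts match (2,2)

Answer: C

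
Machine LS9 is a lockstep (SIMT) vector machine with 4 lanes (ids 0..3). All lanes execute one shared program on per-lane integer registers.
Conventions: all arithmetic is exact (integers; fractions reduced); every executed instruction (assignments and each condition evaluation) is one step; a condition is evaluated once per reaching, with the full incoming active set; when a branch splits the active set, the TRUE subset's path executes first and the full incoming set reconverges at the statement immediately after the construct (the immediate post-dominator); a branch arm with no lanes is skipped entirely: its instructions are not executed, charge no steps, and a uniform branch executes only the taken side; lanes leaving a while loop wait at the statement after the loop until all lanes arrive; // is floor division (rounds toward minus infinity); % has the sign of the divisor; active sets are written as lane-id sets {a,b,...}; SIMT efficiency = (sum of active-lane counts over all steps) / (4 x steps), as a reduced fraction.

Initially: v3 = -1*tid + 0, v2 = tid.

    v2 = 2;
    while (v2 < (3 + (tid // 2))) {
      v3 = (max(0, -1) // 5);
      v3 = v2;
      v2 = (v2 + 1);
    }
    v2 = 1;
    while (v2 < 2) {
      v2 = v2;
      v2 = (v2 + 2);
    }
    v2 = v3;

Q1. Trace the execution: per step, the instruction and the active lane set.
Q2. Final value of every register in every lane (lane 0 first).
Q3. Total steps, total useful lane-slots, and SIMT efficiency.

step 0: v2 <- 2                      {0,1,2,3}
step 1: eval (v2 < (3 + (tid // 2))) {0,1,2,3}
step 2: v3 <- (max(0, -1) // 5)      {0,1,2,3}
step 3: v3 <- v2                     {0,1,2,3}
step 4: v2 <- (v2 + 1)               {0,1,2,3}
step 5: eval (v2 < (3 + (tid // 2))) {0,1,2,3}
step 6: v3 <- (max(0, -1) // 5)      {2,3}
step 7: v3 <- v2                     {2,3}
step 8: v2 <- (v2 + 1)               {2,3}
step 9: eval (v2 < (3 + (tid // 2))) {2,3}
step 10: v2 <- 1                      {0,1,2,3}
step 11: eval (v2 < 2)                {0,1,2,3}
step 12: v2 <- v2                     {0,1,2,3}
step 13: v2 <- (v2 + 2)               {0,1,2,3}
step 14: eval (v2 < 2)                {0,1,2,3}
step 15: v2 <- v3                     {0,1,2,3}

Answer: 16 steps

v3: 2,2,3,3
v2: 2,2,3,3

steps = 16; useful = 56; efficiency = 56/64 = 7/8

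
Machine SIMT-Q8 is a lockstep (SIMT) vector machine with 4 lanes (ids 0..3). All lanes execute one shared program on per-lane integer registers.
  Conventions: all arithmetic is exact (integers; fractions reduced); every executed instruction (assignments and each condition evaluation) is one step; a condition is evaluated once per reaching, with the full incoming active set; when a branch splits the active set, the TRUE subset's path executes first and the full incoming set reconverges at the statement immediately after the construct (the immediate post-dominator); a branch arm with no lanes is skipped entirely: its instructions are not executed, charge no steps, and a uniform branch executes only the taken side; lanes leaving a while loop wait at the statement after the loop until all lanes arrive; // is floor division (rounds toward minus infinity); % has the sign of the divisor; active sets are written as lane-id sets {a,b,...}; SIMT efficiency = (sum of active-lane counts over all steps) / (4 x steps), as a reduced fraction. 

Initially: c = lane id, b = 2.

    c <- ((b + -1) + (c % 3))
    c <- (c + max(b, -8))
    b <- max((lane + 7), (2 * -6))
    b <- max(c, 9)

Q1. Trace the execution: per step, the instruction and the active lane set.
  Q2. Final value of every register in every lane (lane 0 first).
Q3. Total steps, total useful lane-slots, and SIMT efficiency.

step 0: c <- ((b + -1) + (c % 3))    {0,1,2,3}
step 1: c <- (c + max(b, -8))        {0,1,2,3}
step 2: b <- max((lane + 7), (2 * -6)) {0,1,2,3}
step 3: b <- max(c, 9)               {0,1,2,3}

Answer: 4 steps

c: 3,4,5,3
b: 9,9,9,9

steps = 4; useful = 16; efficiency = 16/16 = 1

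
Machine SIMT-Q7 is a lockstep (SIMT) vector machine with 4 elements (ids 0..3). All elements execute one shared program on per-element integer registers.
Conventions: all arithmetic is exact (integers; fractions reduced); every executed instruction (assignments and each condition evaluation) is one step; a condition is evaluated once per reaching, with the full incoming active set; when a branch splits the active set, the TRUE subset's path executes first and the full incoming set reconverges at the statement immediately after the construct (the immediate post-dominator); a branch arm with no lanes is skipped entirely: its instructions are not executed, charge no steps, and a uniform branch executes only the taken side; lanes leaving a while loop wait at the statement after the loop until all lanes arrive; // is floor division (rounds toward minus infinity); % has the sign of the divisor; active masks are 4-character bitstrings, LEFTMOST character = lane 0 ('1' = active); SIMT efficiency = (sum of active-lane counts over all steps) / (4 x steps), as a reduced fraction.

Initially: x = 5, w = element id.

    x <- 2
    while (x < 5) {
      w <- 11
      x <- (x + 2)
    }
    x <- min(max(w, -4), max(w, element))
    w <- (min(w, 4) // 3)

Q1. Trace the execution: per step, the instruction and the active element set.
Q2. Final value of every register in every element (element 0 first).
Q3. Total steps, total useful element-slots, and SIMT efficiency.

step 0: x <- 2                       1111
step 1: eval (x < 5)                 1111
step 2: w <- 11                      1111
step 3: x <- (x + 2)                 1111
step 4: eval (x < 5)                 1111
step 5: w <- 11                      1111
step 6: x <- (x + 2)                 1111
step 7: eval (x < 5)                 1111
step 8: x <- min(max(w, -4), max(w, element)) 1111
step 9: w <- (min(w, 4) // 3)        1111

Answer: 10 steps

x: 11,11,11,11
w: 1,1,1,1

steps = 10; useful = 40; efficiency = 40/40 = 1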